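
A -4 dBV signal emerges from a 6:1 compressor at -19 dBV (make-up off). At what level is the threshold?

-22 dBV

Gain reduction = -4 − (-19) = 15 dB; output overshoot = GR / (R − 1) = 15 / 5 = 3 dB.
Threshold = output − output overshoot = -19 − 3 = -22 dBV.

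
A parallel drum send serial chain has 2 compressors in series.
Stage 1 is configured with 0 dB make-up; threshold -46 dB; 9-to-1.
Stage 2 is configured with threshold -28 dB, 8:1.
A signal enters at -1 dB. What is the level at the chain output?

Stage 1: -1 dB is 45 dB over -46 dB; at 9:1 that becomes 5 dB over, giving -41 dB.
Stage 2: below threshold (-41 ≤ -28); passes unchanged; output -41 dB.

-41 dB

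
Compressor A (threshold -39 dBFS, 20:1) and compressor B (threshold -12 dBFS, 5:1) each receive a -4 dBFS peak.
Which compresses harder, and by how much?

A: GR = 35 − 35/20 = 33.25 dB.
B: GR = 8 − 8/5 = 6.4 dB.
A applies 26.85 dB more gain reduction.

A, by 26.85 dB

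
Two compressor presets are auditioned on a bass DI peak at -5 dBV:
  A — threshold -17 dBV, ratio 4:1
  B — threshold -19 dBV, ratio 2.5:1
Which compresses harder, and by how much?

A: GR = 12 − 12/4 = 9 dB.
B: GR = 14 − 14/2.5 = 8.4 dB.
Difference: 0.6 dB in favour of A.

A, by 0.6 dB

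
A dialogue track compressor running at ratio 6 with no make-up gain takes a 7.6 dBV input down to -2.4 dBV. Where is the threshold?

-4.4 dBV

Input is 12 dB above T (since output overshoot × R = input overshoot: (-2.4 − T)·6 = 7.6 − T gives T = -4.4 dBV).
Check: -4.4 + (7.6 − (-4.4))/6 = -4.4 + 2 = -2.4 dBV. ✓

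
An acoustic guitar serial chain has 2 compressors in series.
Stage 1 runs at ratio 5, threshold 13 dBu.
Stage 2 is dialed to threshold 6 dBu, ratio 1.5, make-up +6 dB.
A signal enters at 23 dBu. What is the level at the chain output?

Stage 1: 23 dBu is 10 dB over 13 dBu; at 5:1 that becomes 2 dB over, giving 15 dBu.
Stage 2: 9 dB above 6 dBu, reduced 1.5:1 to 6 dB above → 12 dBu; +6 dB make-up → 18 dBu.

18 dBu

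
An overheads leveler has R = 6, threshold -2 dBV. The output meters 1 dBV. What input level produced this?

Post-compression overshoot = 1 − (-2) = 3 dB.
Undo the ratio: input overshoot = 3 × 6 = 18 dB, giving input = 16 dBV.

16 dBV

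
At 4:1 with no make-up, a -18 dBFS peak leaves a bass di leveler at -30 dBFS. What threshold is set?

-34 dBFS

Let T be the threshold. Output overshoot = (input overshoot)/R, so -30 − T = (-18 − T)/4.
4·(-30 − T) = -18 − T → 3·T = -120 − (-18) = -102.
T = -102/3 = -34 dBFS.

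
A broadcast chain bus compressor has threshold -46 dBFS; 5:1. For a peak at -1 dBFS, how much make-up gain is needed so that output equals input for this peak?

36 dB

Without make-up, output = threshold + overshoot/5 = -46 + 9 = -37 dBFS.
Gap to target: 36 dB.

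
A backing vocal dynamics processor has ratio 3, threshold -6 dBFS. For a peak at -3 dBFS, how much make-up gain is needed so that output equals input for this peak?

2 dB

Overshoot 3 dB → 3/3 = 1 dB after compression, so the compressed level is -6 + 1 = -5 dBFS.
Make-up = target − compressed = -3 − (-5) = 2 dB.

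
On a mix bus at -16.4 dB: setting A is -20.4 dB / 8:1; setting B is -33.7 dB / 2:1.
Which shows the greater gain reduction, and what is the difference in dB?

B, by 5.15 dB

A: 4 dB over, compressed to 0.5 dB over, so 3.5 dB of GR.
B: 17.3 dB over, compressed to 8.65 dB over, so 8.65 dB of GR.
Difference: 5.15 dB in favour of B.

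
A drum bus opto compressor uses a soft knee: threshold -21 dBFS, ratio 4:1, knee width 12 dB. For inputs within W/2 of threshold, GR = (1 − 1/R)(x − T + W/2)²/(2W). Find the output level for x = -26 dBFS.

-26.03125 dBFS

x − T + W/2 = -26 − (-21) + 6 = 1.
GR = (1 − 1/4) × 1² / 24 = 0.75 × 1 / 24 = 0.03125 dB.
Output = -26 − 0.03125 = -26.03125 dBFS.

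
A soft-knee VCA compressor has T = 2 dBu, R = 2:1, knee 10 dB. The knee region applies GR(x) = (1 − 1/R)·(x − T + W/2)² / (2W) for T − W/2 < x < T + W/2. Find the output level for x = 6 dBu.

x − T + W/2 = 6 − 2 + 5 = 9.
GR = (1 − 1/2) × 9² / 20 = 0.5 × 81 / 20 = 2.025 dB.
Output = 6 − 2.025 = 3.975 dBu.

3.975 dBu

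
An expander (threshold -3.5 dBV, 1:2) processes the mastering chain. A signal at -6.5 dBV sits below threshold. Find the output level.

-9.5 dBV

Undershoot = (-3.5) − (-6.5) = 3 dB.
At 1:2, that expands to 6 dB under threshold.
Output = -3.5 − 6 = -9.5 dBV.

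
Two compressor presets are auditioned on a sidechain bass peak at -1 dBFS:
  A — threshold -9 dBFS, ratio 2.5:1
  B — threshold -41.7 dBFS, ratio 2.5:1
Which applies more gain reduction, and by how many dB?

A: 8 dB over, compressed to 3.2 dB over, so 4.8 dB of GR.
B: 40.7 dB over, compressed to 16.28 dB over, so 24.42 dB of GR.
B reduces 19.62 dB more.

B, by 19.62 dB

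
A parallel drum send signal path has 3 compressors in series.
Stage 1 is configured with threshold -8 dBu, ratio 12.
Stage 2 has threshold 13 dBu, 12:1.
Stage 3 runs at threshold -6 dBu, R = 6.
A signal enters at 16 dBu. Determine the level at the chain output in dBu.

-6 dBu

Stage 1: 24 dB above -8 dBu, reduced 12:1 to 2 dB above → -6 dBu.
Stage 2: -6 dBu ≤ 13 dBu, so stage 2 doesn't engage; output -6 dBu.
Stage 3: -6 dBu ≤ -6 dBu, so stage 3 doesn't engage; output -6 dBu.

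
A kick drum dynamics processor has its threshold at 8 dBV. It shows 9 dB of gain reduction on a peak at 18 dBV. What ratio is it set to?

10:1

Input overshoot = 18 − 8 = 10 dB.
Output overshoot = 10 − 9 = 1 dB.
Ratio = input overshoot / output overshoot = 10 / 1 = 10.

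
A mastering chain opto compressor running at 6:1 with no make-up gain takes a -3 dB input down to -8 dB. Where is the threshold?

Input is 6 dB above T (since output overshoot × R = input overshoot: (-8 − T)·6 = -3 − T gives T = -9 dB).
Check: -9 + (-3 − (-9))/6 = -9 + 1 = -8 dB. ✓

-9 dB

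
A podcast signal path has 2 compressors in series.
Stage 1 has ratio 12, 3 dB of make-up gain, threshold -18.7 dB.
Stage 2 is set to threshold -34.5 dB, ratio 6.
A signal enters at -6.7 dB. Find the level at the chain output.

-31.2 dB

Stage 1: overshoot 12 dB → 12/12 = 1 dB → -17.7 dB; +3 dB make-up → -14.7 dB.
Stage 2: 19.8 dB above -34.5 dB, reduced 6:1 to 3.3 dB above → -31.2 dB.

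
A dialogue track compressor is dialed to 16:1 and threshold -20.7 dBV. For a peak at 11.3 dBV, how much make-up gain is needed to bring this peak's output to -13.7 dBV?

The peak compresses to -20.7 + 32/16 = -18.7 dBV.
To reach -13.7 dBV requires -13.7 − (-18.7) = 5 dB of make-up.

5 dB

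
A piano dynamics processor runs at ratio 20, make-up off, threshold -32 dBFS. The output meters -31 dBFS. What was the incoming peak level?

That's 1 dB above the -32 dBFS threshold.
Before 20:1 compression the overshoot was 1 × 20 = 20 dB, so input = -32 + 20 = -12 dBFS.

-12 dBFS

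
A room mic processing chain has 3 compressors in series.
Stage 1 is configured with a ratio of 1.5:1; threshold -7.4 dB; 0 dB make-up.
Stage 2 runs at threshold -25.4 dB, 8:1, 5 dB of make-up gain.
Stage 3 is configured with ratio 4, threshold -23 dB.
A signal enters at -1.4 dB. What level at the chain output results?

-21.6625 dB

Stage 1: -1.4 dB is 6 dB over -7.4 dB; at 1.5:1 that becomes 4 dB over, giving -3.4 dB.
Stage 2: overshoot 22 dB → 22/8 = 2.75 dB → -22.65 dB; +5 dB make-up → -17.65 dB.
Stage 3: overshoot 5.35 dB → 5.35/4 = 1.3375 dB → -21.6625 dB.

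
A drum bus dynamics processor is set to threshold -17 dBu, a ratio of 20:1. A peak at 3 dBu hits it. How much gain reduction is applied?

The signal is 20 dB above threshold.
After 20:1 compression the overshoot becomes 20/20 = 1 dB.
So the signal is attenuated by 20 − 1 = 19 dB.

19 dB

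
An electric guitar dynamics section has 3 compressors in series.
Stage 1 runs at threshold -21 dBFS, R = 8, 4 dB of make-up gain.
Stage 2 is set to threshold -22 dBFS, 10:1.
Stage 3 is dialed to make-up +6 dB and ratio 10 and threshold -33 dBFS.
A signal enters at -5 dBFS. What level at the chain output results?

-25.83 dBFS

Stage 1: overshoot 16 dB → 16/8 = 2 dB → -19 dBFS; +4 dB make-up → -15 dBFS.
Stage 2: overshoot 7 dB → 7/10 = 0.7 dB → -21.3 dBFS.
Stage 3: 11.7 dB above -33 dBFS, reduced 10:1 to 1.17 dB above → -31.83 dBFS; +6 dB make-up → -25.83 dBFS.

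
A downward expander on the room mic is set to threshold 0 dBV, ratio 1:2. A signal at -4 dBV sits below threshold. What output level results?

Undershoot = 0 − (-4) = 4 dB.
At 1:2, that expands to 8 dB under threshold.
Output = 0 − 8 = -8 dBV.

-8 dBV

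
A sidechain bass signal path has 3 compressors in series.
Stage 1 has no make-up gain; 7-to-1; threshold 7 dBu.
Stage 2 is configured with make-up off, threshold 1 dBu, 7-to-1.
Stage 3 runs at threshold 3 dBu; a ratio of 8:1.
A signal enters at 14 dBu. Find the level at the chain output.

2 dBu

Stage 1: 7 dB above 7 dBu, reduced 7:1 to 1 dB above → 8 dBu.
Stage 2: 8 dBu is 7 dB over 1 dBu; at 7:1 that becomes 1 dB over, giving 2 dBu.
Stage 3: below threshold (2 ≤ 3); passes unchanged; output 2 dBu.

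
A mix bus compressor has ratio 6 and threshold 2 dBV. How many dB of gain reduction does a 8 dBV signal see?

5 dB

8 dBV exceeds the threshold by 6 dB.
After 6:1 compression the overshoot becomes 6/6 = 1 dB.
So the signal is attenuated by 6 − 1 = 5 dB.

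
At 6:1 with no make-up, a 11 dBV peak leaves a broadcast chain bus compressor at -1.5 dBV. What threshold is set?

Let T be the threshold. Output overshoot = (input overshoot)/R, so -1.5 − T = (11 − T)/6.
6·(-1.5 − T) = 11 − T → 5·T = -9 − 11 = -20.
T = -20/5 = -4 dBV.

-4 dBV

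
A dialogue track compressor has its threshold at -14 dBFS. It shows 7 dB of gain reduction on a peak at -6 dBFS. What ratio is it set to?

8:1

Input overshoot = -6 − (-14) = 8 dB.
Output overshoot = 8 − 7 = 1 dB.
Ratio = input overshoot / output overshoot = 8 / 1 = 8.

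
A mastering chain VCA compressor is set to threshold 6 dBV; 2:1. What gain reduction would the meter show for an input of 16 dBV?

16 dBV exceeds the threshold by 10 dB.
At 2:1, output sits 10/2 = 5 dB above threshold.
So the signal is attenuated by 10 − 5 = 5 dB.

5 dB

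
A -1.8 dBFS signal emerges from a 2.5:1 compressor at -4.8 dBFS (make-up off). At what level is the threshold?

Input is 5 dB above T (since output overshoot × R = input overshoot: (-4.8 − T)·2.5 = -1.8 − T gives T = -6.8 dBFS).
Check: -6.8 + (-1.8 − (-6.8))/2.5 = -6.8 + 2 = -4.8 dBFS. ✓

-6.8 dBFS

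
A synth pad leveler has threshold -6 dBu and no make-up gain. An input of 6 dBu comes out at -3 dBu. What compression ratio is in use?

Input overshoot = 6 − (-6) = 12 dB; output overshoot = -3 − (-6) = 3 dB.
Ratio = 12 / 3 = 4.

4:1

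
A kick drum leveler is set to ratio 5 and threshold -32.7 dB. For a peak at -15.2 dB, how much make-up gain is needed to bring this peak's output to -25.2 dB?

Without make-up, output = threshold + overshoot/5 = -32.7 + 3.5 = -29.2 dB.
Gap to target: 4 dB.

4 dB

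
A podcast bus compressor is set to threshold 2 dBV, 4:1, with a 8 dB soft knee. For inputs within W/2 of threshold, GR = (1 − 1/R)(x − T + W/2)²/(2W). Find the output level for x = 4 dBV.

x − T + W/2 = 4 − 2 + 4 = 6.
GR = (1 − 1/4) × 6² / 16 = 0.75 × 36 / 16 = 1.6875 dB.
Output = 4 − 1.6875 = 2.3125 dBV.

2.3125 dBV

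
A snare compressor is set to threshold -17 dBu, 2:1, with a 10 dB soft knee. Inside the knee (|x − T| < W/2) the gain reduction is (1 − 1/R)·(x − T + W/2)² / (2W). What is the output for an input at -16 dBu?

-16.9 dBu

x − T + W/2 = -16 − (-17) + 5 = 6.
GR = (1 − 1/2) × 6² / 20 = 0.5 × 36 / 20 = 0.9 dB.
Output = -16 − 0.9 = -16.9 dBu.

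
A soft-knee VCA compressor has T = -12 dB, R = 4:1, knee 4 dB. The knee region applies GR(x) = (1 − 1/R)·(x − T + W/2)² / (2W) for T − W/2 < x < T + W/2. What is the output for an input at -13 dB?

x − T + W/2 = -13 − (-12) + 2 = 1.
GR = (1 − 1/4) × 1² / 8 = 0.75 × 1 / 8 = 0.09375 dB.
Output = -13 − 0.09375 = -13.09375 dB.

-13.09375 dB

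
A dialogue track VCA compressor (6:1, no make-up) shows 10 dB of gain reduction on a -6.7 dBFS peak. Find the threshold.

Let T be the threshold. Output overshoot = (input overshoot)/R, so -16.7 − T = (-6.7 − T)/6.
6·(-16.7 − T) = -6.7 − T → 5·T = -100.2 − (-6.7) = -93.5.
T = -93.5/5 = -18.7 dBFS.

-18.7 dBFS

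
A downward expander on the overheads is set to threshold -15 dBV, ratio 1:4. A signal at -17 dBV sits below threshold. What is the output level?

-23 dBV

Below threshold, a 1:4 expander applies gain = (4−1)×(T − x) of attenuation.
(4−1) × 2 = 6 dB, so output = -17 − 6 = -23 dBV.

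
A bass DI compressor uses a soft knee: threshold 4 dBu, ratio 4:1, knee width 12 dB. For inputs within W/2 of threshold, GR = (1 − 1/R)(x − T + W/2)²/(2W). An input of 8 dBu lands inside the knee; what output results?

x − T + W/2 = 8 − 4 + 6 = 10.
GR = (1 − 1/4) × 10² / 24 = 0.75 × 100 / 24 = 3.125 dB.
Output = 8 − 3.125 = 4.875 dBu.

4.875 dBu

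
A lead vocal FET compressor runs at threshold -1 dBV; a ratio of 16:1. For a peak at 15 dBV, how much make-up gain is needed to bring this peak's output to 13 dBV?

13 dB

Overshoot 16 dB → 16/16 = 1 dB after compression, so the compressed level is -1 + 1 = 0 dBV.
Make-up = target − compressed = 13 − 0 = 13 dB.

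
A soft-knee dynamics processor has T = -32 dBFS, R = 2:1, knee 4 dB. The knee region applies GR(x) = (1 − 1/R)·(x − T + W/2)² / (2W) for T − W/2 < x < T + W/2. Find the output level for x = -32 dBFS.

-32.25 dBFS

x − T + W/2 = -32 − (-32) + 2 = 2.
GR = (1 − 1/2) × 2² / 8 = 0.5 × 4 / 8 = 0.25 dB.
Output = -32 − 0.25 = -32.25 dBFS.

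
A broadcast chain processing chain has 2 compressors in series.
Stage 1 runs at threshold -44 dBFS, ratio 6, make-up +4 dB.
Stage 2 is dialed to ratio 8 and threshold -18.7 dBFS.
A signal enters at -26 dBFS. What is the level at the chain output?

-37 dBFS

Stage 1: -26 dBFS is 18 dB over -44 dBFS; at 6:1 that becomes 3 dB over, giving -41 dBFS; +4 dB make-up → -37 dBFS.
Stage 2: -37 dBFS ≤ -18.7 dBFS, so stage 2 doesn't engage; output -37 dBFS.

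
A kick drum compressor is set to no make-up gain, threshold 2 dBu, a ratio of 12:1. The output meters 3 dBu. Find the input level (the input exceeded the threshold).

That's 1 dB above the 2 dBu threshold.
Undo the ratio: input overshoot = 1 × 12 = 12 dB, giving input = 14 dBu.

14 dBu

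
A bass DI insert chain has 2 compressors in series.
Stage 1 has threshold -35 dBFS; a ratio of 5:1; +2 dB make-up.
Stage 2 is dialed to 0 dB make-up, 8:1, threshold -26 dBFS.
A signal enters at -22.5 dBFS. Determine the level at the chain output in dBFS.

-30.5 dBFS

Stage 1: -22.5 dBFS is 12.5 dB over -35 dBFS; at 5:1 that becomes 2.5 dB over, giving -32.5 dBFS; +2 dB make-up → -30.5 dBFS.
Stage 2: -30.5 dBFS ≤ -26 dBFS, so stage 2 doesn't engage; output -30.5 dBFS.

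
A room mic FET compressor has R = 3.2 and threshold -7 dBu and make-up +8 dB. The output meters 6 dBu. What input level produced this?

Before make-up, the level was 6 − 8 = -2 dBu.
That's 5 dB above the -7 dBu threshold.
Undo the ratio: input overshoot = 5 × 3.2 = 16 dB, giving input = 9 dBu.

9 dBu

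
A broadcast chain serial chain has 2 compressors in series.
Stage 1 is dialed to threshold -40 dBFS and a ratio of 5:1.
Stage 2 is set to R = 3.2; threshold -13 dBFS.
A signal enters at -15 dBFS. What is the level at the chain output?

-35 dBFS

Stage 1: 25 dB above -40 dBFS, reduced 5:1 to 5 dB above → -35 dBFS.
Stage 2: -35 dBFS is at or below the -13 dBFS threshold — no compression; output -35 dBFS.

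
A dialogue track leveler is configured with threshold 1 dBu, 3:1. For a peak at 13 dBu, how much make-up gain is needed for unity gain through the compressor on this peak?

Without make-up, output = threshold + overshoot/3 = 1 + 4 = 5 dBu.
Gap to target: 8 dB.

8 dB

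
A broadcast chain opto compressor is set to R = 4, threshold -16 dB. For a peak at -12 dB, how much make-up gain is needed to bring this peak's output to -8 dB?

7 dB

The peak compresses to -16 + 4/4 = -15 dB.
To reach -8 dB requires -8 − (-15) = 7 dB of make-up.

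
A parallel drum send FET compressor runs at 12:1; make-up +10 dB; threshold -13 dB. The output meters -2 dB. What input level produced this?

-1 dB

Stripping the +10 dB make-up gives -12 dB at the gain stage.
Post-compression overshoot = -12 − (-13) = 1 dB.
Input overshoot = R × output overshoot = 12 dB → input = -13 + 12 = -1 dB.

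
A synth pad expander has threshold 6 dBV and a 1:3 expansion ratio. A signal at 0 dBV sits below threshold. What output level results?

Below threshold, a 1:3 expander applies gain = (3−1)×(T − x) of attenuation.
(3−1) × 6 = 12 dB, so output = 0 − 12 = -12 dBV.

-12 dBV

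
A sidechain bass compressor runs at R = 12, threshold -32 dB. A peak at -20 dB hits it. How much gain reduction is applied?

The signal is 12 dB above threshold.
After 12:1 compression the overshoot becomes 12/12 = 1 dB.
GR = overshoot in − overshoot out = 12 − 1 = 11 dB.

11 dB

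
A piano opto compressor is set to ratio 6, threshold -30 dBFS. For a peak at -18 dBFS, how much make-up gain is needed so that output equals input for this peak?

Without make-up, output = threshold + overshoot/6 = -30 + 2 = -28 dBFS.
Gap to target: 10 dB.

10 dB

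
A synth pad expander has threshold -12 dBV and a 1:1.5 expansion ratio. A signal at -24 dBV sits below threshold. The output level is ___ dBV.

Undershoot = (-12) − (-24) = 12 dB.
At 1:1.5, that expands to 18 dB under threshold.
Output = -12 − 18 = -30 dBV.

-30 dBV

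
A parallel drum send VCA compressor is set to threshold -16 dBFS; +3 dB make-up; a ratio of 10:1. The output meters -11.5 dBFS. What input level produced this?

-1 dBFS

Remove make-up: -11.5 − 3 = -14.5 dBFS.
The compressed level sits -14.5 − (-16) = 1.5 dB over threshold.
Before 10:1 compression the overshoot was 1.5 × 10 = 15 dB, so input = -16 + 15 = -1 dBFS.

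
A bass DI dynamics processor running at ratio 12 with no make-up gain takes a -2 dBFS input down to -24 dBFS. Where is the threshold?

-26 dBFS

Input is 24 dB above T (since output overshoot × R = input overshoot: (-24 − T)·12 = -2 − T gives T = -26 dBFS).
Check: -26 + (-2 − (-26))/12 = -26 + 2 = -24 dBFS. ✓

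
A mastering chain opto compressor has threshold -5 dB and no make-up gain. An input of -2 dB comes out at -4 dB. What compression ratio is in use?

3:1

Input overshoot = -2 − (-5) = 3 dB; output overshoot = -4 − (-5) = 1 dB.
Ratio = 3 / 1 = 3.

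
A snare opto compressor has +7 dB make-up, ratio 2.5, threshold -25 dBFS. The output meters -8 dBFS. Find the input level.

Before make-up, the level was -8 − 7 = -15 dBFS.
The compressed level sits -15 − (-25) = 10 dB over threshold.
Undo the ratio: input overshoot = 10 × 2.5 = 25 dB, giving input = 0 dBFS.

0 dBFS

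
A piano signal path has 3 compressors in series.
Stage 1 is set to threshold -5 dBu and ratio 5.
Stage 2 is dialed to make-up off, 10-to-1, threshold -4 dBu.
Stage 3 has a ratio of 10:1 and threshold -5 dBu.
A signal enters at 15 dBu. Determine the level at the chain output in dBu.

-4.87 dBu

Stage 1: 15 dBu is 20 dB over -5 dBu; at 5:1 that becomes 4 dB over, giving -1 dBu.
Stage 2: 3 dB above -4 dBu, reduced 10:1 to 0.3 dB above → -3.7 dBu.
Stage 3: -3.7 dBu is 1.3 dB over -5 dBu; at 10:1 that becomes 0.13 dB over, giving -4.87 dBu.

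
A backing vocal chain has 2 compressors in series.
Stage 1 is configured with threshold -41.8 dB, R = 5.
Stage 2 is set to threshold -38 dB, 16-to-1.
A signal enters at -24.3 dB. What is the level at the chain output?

Stage 1: 17.5 dB above -41.8 dB, reduced 5:1 to 3.5 dB above → -38.3 dB.
Stage 2: -38.3 dB is at or below the -38 dB threshold — no compression; output -38.3 dB.

-38.3 dB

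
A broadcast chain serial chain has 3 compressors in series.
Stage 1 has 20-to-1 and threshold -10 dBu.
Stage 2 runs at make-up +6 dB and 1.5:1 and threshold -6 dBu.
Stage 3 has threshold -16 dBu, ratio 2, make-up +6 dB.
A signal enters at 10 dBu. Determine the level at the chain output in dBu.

Stage 1: 10 dBu is 20 dB over -10 dBu; at 20:1 that becomes 1 dB over, giving -9 dBu.
Stage 2: -9 dBu ≤ -6 dBu, so stage 2 doesn't engage; make-up brings it to -3 dBu.
Stage 3: 13 dB above -16 dBu, reduced 2:1 to 6.5 dB above → -9.5 dBu; +6 dB make-up → -3.5 dBu.

-3.5 dBu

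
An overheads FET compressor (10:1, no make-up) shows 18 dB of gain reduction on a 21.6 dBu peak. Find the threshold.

Gain reduction = 21.6 − 3.6 = 18 dB; output overshoot = GR / (R − 1) = 18 / 9 = 2 dB.
Threshold = output − output overshoot = 3.6 − 2 = 1.6 dBu.

1.6 dBu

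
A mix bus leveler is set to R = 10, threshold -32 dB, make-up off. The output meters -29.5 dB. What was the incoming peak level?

Post-compression overshoot = -29.5 − (-32) = 2.5 dB.
Input overshoot = R × output overshoot = 25 dB → input = -32 + 25 = -7 dB.

-7 dB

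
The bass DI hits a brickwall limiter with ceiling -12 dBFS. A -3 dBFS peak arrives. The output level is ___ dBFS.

A brickwall limiter is an ∞:1 compressor: any input above the ceiling is clamped to -12 dBFS.

-12 dBFS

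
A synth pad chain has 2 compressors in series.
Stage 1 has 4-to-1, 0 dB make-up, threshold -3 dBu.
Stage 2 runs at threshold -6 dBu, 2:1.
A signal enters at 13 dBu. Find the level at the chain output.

Stage 1: 13 dBu is 16 dB over -3 dBu; at 4:1 that becomes 4 dB over, giving 1 dBu.
Stage 2: 7 dB above -6 dBu, reduced 2:1 to 3.5 dB above → -2.5 dBu.

-2.5 dBu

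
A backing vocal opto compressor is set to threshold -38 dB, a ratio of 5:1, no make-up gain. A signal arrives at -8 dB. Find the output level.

Overshoot: -8 − (-38) = 30 dB.
At 5:1 the overshoot is divided by 5, leaving 6 dB above threshold.
Output = -38 + 6 = -32 dB.

-32 dB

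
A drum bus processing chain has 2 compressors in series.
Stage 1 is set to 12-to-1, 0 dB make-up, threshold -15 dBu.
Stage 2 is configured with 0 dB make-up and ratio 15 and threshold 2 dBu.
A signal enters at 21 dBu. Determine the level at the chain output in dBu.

-12 dBu

Stage 1: overshoot 36 dB → 36/12 = 3 dB → -12 dBu.
Stage 2: -12 dBu is at or below the 2 dBu threshold — no compression; output -12 dBu.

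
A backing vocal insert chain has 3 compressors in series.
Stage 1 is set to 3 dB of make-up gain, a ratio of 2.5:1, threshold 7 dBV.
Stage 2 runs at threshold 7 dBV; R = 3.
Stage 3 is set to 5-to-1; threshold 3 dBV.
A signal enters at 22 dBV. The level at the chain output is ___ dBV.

4.4 dBV

Stage 1: 15 dB above 7 dBV, reduced 2.5:1 to 6 dB above → 13 dBV; +3 dB make-up → 16 dBV.
Stage 2: 16 dBV is 9 dB over 7 dBV; at 3:1 that becomes 3 dB over, giving 10 dBV.
Stage 3: overshoot 7 dB → 7/5 = 1.4 dB → 4.4 dBV.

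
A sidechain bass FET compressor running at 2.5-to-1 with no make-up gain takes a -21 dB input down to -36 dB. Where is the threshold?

Gain reduction = -21 − (-36) = 15 dB; output overshoot = GR / (R − 1) = 15 / 1.5 = 10 dB.
Threshold = output − output overshoot = -36 − 10 = -46 dB.

-46 dB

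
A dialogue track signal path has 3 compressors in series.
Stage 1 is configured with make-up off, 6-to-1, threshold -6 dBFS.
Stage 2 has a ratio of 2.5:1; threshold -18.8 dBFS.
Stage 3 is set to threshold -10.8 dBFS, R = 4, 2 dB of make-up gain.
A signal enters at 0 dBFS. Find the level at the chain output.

-11.28 dBFS

Stage 1: overshoot 6 dB → 6/6 = 1 dB → -5 dBFS.
Stage 2: -5 dBFS is 13.8 dB over -18.8 dBFS; at 2.5:1 that becomes 5.52 dB over, giving -13.28 dBFS.
Stage 3: -13.28 dBFS is at or below the -10.8 dBFS threshold — no compression; make-up brings it to -11.28 dBFS.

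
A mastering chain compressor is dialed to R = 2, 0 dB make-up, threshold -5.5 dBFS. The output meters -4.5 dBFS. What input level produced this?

That's 1 dB above the -5.5 dBFS threshold.
Before 2:1 compression the overshoot was 1 × 2 = 2 dB, so input = -5.5 + 2 = -3.5 dBFS.

-3.5 dBFS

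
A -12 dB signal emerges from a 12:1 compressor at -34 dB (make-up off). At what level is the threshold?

Input is 24 dB above T (since output overshoot × R = input overshoot: (-34 − T)·12 = -12 − T gives T = -36 dB).
Check: -36 + (-12 − (-36))/12 = -36 + 2 = -34 dB. ✓

-36 dB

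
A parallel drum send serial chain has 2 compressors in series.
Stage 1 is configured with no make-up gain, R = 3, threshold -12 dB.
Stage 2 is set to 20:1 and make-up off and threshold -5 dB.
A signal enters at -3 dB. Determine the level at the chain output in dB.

-9 dB

Stage 1: -3 dB is 9 dB over -12 dB; at 3:1 that becomes 3 dB over, giving -9 dB.
Stage 2: -9 dB ≤ -5 dB, so stage 2 doesn't engage; output -9 dB.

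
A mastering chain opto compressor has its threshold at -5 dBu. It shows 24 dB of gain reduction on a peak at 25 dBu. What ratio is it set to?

5:1

Input overshoot = 25 − (-5) = 30 dB.
Output overshoot = 30 − 24 = 6 dB.
Ratio = input overshoot / output overshoot = 30 / 6 = 5.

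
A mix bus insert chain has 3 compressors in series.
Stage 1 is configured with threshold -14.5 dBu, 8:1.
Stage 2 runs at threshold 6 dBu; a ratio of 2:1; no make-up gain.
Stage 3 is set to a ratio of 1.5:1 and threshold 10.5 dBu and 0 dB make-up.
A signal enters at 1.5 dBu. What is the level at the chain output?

-12.5 dBu

Stage 1: overshoot 16 dB → 16/8 = 2 dB → -12.5 dBu.
Stage 2: -12.5 dBu ≤ 6 dBu, so stage 2 doesn't engage; output -12.5 dBu.
Stage 3: -12.5 dBu ≤ 10.5 dBu, so stage 3 doesn't engage; output -12.5 dBu.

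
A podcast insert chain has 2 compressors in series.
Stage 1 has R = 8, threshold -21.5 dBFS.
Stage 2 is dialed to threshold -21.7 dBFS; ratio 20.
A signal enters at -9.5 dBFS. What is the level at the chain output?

Stage 1: overshoot 12 dB → 12/8 = 1.5 dB → -20 dBFS.
Stage 2: 1.7 dB above -21.7 dBFS, reduced 20:1 to 0.085 dB above → -21.615 dBFS.

-21.615 dBFS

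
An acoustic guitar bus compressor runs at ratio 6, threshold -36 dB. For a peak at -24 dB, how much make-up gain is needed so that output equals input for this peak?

The peak compresses to -36 + 12/6 = -34 dB.
To reach -24 dB requires -24 − (-34) = 10 dB of make-up.

10 dB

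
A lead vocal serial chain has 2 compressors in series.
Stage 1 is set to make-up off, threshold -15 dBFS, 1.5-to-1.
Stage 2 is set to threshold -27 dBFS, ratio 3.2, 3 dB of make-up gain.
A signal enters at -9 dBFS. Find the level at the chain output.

-19 dBFS

Stage 1: -9 dBFS is 6 dB over -15 dBFS; at 1.5:1 that becomes 4 dB over, giving -11 dBFS.
Stage 2: 16 dB above -27 dBFS, reduced 3.2:1 to 5 dB above → -22 dBFS; +3 dB make-up → -19 dBFS.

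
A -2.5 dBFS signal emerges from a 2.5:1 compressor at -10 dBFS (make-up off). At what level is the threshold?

Gain reduction = -2.5 − (-10) = 7.5 dB; output overshoot = GR / (R − 1) = 7.5 / 1.5 = 5 dB.
Threshold = output − output overshoot = -10 − 5 = -15 dBFS.

-15 dBFS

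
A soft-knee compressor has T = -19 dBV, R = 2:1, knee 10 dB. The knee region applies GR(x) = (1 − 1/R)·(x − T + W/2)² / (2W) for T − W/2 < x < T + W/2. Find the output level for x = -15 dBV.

-17.025 dBV

x − T + W/2 = -15 − (-19) + 5 = 9.
GR = (1 − 1/2) × 9² / 20 = 0.5 × 81 / 20 = 2.025 dB.
Output = -15 − 2.025 = -17.025 dBV.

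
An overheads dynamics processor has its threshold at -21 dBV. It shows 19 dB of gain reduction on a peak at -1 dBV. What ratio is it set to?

Input overshoot = -1 − (-21) = 20 dB.
Output overshoot = 20 − 19 = 1 dB.
Ratio = input overshoot / output overshoot = 20 / 1 = 20.

20:1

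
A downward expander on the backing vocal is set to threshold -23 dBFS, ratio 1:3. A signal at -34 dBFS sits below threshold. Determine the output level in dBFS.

The input is 11 dB below the -23 dBFS threshold.
A 1:3 expander multiplies undershoot by 3: 11 × 3 = 33 dB below threshold.
Output = -23 − 33 = -56 dBFS.

-56 dBFS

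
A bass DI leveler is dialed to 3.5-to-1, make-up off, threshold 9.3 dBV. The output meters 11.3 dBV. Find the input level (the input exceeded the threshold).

The compressed level sits 11.3 − 9.3 = 2 dB over threshold.
Undo the ratio: input overshoot = 2 × 3.5 = 7 dB, giving input = 16.3 dBV.

16.3 dBV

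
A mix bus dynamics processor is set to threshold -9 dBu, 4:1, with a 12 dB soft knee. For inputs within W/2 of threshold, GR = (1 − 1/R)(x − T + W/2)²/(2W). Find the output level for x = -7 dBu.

x − T + W/2 = -7 − (-9) + 6 = 8.
GR = (1 − 1/4) × 8² / 24 = 0.75 × 64 / 24 = 2 dB.
Output = -7 − 2 = -9 dBu.

-9 dBu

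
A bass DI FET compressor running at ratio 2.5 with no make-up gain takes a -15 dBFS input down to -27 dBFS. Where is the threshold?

-35 dBFS

Let T be the threshold. Output overshoot = (input overshoot)/R, so -27 − T = (-15 − T)/2.5.
2.5·(-27 − T) = -15 − T → 1.5·T = -67.5 − (-15) = -52.5.
T = -52.5/1.5 = -35 dBFS.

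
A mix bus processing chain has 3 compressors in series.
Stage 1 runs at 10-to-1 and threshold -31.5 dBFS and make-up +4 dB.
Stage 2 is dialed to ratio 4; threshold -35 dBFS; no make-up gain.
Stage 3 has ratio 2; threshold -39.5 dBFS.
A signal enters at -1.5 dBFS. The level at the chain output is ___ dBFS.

Stage 1: -1.5 dBFS is 30 dB over -31.5 dBFS; at 10:1 that becomes 3 dB over, giving -28.5 dBFS; +4 dB make-up → -24.5 dBFS.
Stage 2: -24.5 dBFS is 10.5 dB over -35 dBFS; at 4:1 that becomes 2.625 dB over, giving -32.375 dBFS.
Stage 3: -32.375 dBFS is 7.125 dB over -39.5 dBFS; at 2:1 that becomes 3.5625 dB over, giving -35.9375 dBFS.

-35.9375 dBFS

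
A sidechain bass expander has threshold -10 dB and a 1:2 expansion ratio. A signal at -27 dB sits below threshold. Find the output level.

-44 dB

Below threshold, a 1:2 expander applies gain = (2−1)×(T − x) of attenuation.
(2−1) × 17 = 17 dB, so output = -27 − 17 = -44 dB.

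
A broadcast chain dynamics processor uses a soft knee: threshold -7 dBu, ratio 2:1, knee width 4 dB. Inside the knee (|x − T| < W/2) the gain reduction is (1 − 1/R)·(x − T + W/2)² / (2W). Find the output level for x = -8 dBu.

x − T + W/2 = -8 − (-7) + 2 = 1.
GR = (1 − 1/2) × 1² / 8 = 0.5 × 1 / 8 = 0.0625 dB.
Output = -8 − 0.0625 = -8.0625 dBu.

-8.0625 dBu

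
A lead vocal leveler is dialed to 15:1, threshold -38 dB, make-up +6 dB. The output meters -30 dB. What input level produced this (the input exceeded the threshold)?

-8 dB

Before make-up, the level was -30 − 6 = -36 dB.
That's 2 dB above the -38 dB threshold.
Before 15:1 compression the overshoot was 2 × 15 = 30 dB, so input = -38 + 30 = -8 dB.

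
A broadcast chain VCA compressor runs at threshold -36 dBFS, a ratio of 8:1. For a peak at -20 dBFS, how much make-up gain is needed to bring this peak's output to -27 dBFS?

7 dB

Without make-up, output = threshold + overshoot/8 = -36 + 2 = -34 dBFS.
Gap to target: 7 dB.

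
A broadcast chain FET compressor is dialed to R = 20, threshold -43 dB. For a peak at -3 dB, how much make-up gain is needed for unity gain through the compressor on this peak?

38 dB

The peak compresses to -43 + 40/20 = -41 dB.
To reach -3 dB requires -3 − (-41) = 38 dB of make-up.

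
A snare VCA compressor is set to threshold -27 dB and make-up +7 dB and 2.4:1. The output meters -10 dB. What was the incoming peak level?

-3 dB

Stripping the +7 dB make-up gives -17 dB at the gain stage.
The compressed level sits -17 − (-27) = 10 dB over threshold.
Before 2.4:1 compression the overshoot was 10 × 2.4 = 24 dB, so input = -27 + 24 = -3 dB.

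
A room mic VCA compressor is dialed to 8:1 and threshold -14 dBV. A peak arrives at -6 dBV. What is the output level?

The input is 8 dB above the -14 dBV threshold.
8:1 compression reduces that to 8/8 = 1 dB over.
Output = -14 + 1 = -13 dBV.

-13 dBV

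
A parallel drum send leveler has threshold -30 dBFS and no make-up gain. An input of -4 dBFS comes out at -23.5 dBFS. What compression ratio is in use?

Input overshoot = -4 − (-30) = 26 dB; output overshoot = -23.5 − (-30) = 6.5 dB.
Ratio = 26 / 6.5 = 4.

4:1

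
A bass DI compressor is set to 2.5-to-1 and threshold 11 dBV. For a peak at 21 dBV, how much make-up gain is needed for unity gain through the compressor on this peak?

6 dB

The peak compresses to 11 + 10/2.5 = 15 dBV.
To reach 21 dBV requires 21 − 15 = 6 dB of make-up.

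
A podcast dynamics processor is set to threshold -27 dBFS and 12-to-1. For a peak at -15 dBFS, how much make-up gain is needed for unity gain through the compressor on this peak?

11 dB

The peak compresses to -27 + 12/12 = -26 dBFS.
To reach -15 dBFS requires -15 − (-26) = 11 dB of make-up.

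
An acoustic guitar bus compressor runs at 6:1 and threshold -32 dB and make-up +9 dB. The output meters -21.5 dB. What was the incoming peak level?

-23 dB

Stripping the +9 dB make-up gives -30.5 dB at the gain stage.
That's 1.5 dB above the -32 dB threshold.
Input overshoot = R × output overshoot = 9 dB → input = -32 + 9 = -23 dB.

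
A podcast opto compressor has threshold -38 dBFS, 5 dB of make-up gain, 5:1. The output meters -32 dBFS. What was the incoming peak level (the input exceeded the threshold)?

-33 dBFS

Remove make-up: -32 − 5 = -37 dBFS.
The compressed level sits -37 − (-38) = 1 dB over threshold.
Input overshoot = R × output overshoot = 5 dB → input = -38 + 5 = -33 dBFS.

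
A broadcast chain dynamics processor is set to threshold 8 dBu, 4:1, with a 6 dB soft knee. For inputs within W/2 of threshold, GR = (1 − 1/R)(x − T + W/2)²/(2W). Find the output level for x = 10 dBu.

8.4375 dBu

x − T + W/2 = 10 − 8 + 3 = 5.
GR = (1 − 1/4) × 5² / 12 = 0.75 × 25 / 12 = 1.5625 dB.
Output = 10 − 1.5625 = 8.4375 dBu.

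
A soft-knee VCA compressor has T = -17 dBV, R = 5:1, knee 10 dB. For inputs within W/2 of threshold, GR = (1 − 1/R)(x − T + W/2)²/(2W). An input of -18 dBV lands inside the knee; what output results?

-18.64 dBV

x − T + W/2 = -18 − (-17) + 5 = 4.
GR = (1 − 1/5) × 4² / 20 = 0.8 × 16 / 20 = 0.64 dB.
Output = -18 − 0.64 = -18.64 dBV.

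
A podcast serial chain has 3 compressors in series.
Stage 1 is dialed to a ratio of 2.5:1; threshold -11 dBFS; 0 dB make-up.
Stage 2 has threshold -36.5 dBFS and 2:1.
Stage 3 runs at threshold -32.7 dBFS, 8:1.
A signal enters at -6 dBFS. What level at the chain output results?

Stage 1: overshoot 5 dB → 5/2.5 = 2 dB → -9 dBFS.
Stage 2: 27.5 dB above -36.5 dBFS, reduced 2:1 to 13.75 dB above → -22.75 dBFS.
Stage 3: 9.95 dB above -32.7 dBFS, reduced 8:1 to 1.24375 dB above → -31.45625 dBFS.

-31.45625 dBFS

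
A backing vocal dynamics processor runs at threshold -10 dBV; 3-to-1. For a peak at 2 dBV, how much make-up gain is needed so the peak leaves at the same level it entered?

Overshoot 12 dB → 12/3 = 4 dB after compression, so the compressed level is -10 + 4 = -6 dBV.
Make-up = target − compressed = 2 − (-6) = 8 dB.

8 dB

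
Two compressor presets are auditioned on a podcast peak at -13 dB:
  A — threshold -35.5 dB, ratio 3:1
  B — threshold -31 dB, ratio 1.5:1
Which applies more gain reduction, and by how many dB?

A: GR = 22.5 − 22.5/3 = 15 dB.
B: GR = 18 − 18/1.5 = 6 dB.
A applies 9 dB more gain reduction.

A, by 9 dB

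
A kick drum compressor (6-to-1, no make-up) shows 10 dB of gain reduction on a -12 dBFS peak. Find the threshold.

Input is 12 dB above T (since output overshoot × R = input overshoot: (-22 − T)·6 = -12 − T gives T = -24 dBFS).
Check: -24 + (-12 − (-24))/6 = -24 + 2 = -22 dBFS. ✓

-24 dBFS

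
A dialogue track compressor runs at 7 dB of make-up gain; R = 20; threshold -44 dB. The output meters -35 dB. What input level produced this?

Stripping the +7 dB make-up gives -42 dB at the gain stage.
Post-compression overshoot = -42 − (-44) = 2 dB.
Before 20:1 compression the overshoot was 2 × 20 = 40 dB, so input = -44 + 40 = -4 dB.

-4 dB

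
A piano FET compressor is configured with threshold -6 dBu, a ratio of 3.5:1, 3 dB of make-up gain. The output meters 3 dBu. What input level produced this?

Before make-up, the level was 3 − 3 = 0 dBu.
That's 6 dB above the -6 dBu threshold.
Input overshoot = R × output overshoot = 21 dB → input = -6 + 21 = 15 dBu.

15 dBu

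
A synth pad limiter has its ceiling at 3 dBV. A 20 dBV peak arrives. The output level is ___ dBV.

3 dBV

The limiter clamps the peak to its 3 dBV ceiling.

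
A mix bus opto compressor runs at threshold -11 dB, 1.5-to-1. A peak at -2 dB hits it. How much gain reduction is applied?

-2 dB exceeds the threshold by 9 dB.
At 1.5:1, output sits 9/1.5 = 6 dB above threshold.
GR = overshoot in − overshoot out = 9 − 6 = 3 dB.

3 dB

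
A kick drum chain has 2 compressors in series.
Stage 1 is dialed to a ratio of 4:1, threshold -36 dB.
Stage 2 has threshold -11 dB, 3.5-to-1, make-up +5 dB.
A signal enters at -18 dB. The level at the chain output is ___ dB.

-26.5 dB

Stage 1: -18 dB is 18 dB over -36 dB; at 4:1 that becomes 4.5 dB over, giving -31.5 dB.
Stage 2: -31.5 dB ≤ -11 dB, so stage 2 doesn't engage; make-up brings it to -26.5 dB.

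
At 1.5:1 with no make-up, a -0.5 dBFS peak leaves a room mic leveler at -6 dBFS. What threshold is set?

-17 dBFS

Gain reduction = -0.5 − (-6) = 5.5 dB; output overshoot = GR / (R − 1) = 5.5 / 0.5 = 11 dB.
Threshold = output − output overshoot = -6 − 11 = -17 dBFS.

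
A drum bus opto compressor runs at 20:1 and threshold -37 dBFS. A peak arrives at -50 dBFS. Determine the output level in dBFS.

-50 dBFS is 13 dB below the -37 dBFS threshold, so no gain reduction is applied.
Output = input = -50 dBFS.

-50 dBFS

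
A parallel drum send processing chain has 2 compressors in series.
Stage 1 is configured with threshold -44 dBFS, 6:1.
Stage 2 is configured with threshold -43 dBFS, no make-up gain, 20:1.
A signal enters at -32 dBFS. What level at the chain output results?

-42.95 dBFS

Stage 1: -32 dBFS is 12 dB over -44 dBFS; at 6:1 that becomes 2 dB over, giving -42 dBFS.
Stage 2: -42 dBFS is 1 dB over -43 dBFS; at 20:1 that becomes 0.05 dB over, giving -42.95 dBFS.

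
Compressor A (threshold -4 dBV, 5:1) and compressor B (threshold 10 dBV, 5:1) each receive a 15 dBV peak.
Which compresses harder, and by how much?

A: GR = 19 − 19/5 = 15.2 dB.
B: GR = 5 − 5/5 = 4 dB.
A reduces 11.2 dB more.

A, by 11.2 dB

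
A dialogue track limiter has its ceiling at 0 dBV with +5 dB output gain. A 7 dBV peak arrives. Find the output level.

5 dBV

A brickwall limiter is an ∞:1 compressor: any input above the ceiling is clamped to 0 dBV.
Output gain then adds 5 dB: 0 + 5 = 5 dBV.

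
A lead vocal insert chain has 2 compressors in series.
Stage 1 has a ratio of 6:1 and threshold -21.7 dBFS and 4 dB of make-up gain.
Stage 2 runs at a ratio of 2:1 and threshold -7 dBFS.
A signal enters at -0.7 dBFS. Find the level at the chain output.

-14.2 dBFS

Stage 1: 21 dB above -21.7 dBFS, reduced 6:1 to 3.5 dB above → -18.2 dBFS; +4 dB make-up → -14.2 dBFS.
Stage 2: below threshold (-14.2 ≤ -7); passes unchanged; output -14.2 dBFS.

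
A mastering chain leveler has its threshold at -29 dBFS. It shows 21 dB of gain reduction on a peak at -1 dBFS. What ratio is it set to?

Input overshoot = -1 − (-29) = 28 dB.
Output overshoot = 28 − 21 = 7 dB.
Ratio = input overshoot / output overshoot = 28 / 7 = 4.

4:1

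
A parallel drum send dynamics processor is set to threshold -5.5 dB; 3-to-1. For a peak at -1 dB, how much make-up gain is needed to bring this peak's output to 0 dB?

4 dB

The peak compresses to -5.5 + 4.5/3 = -4 dB.
To reach 0 dB requires 0 − (-4) = 4 dB of make-up.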